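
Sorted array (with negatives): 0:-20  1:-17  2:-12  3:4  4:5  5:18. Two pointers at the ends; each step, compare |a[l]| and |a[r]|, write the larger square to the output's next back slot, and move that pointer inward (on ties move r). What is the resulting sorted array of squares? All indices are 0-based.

l=0 r=5: |-20|>|18| out[5]=400, l++
l=1 r=5: |-17|<=|18| out[4]=324, r--
l=1 r=4: |-17|>|5| out[3]=289, l++
l=2 r=4: |-12|>|5| out[2]=144, l++
l=3 r=4: |4|<=|5| out[1]=25, r--
l=3 r=3: |4|<=|4| out[0]=16, r--

[16, 25, 144, 289, 324, 400]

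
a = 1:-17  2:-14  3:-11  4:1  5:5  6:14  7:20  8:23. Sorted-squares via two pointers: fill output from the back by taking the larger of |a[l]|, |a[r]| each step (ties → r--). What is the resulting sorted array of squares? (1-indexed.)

l=1 r=8: |-17|<=|23| out[8]=529, r--
l=1 r=7: |-17|<=|20| out[7]=400, r--
l=1 r=6: |-17|>|14| out[6]=289, l++
l=2 r=6: |-14|<=|14| out[5]=196, r--
l=2 r=5: |-14|>|5| out[4]=196, l++
l=3 r=5: |-11|>|5| out[3]=121, l++
l=4 r=5: |1|<=|5| out[2]=25, r--
l=4 r=4: |1|<=|1| out[1]=1, r--

[1, 25, 121, 196, 196, 289, 400, 529]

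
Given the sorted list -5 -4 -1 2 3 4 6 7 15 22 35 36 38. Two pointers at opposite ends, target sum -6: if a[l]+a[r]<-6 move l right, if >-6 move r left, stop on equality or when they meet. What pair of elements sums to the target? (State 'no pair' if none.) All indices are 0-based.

l=0 r=12: -5+38=33 >-6, r--
l=0 r=11: -5+36=31 >-6, r--
l=0 r=10: -5+35=30 >-6, r--
l=0 r=9: -5+22=17 >-6, r--
l=0 r=8: -5+15=10 >-6, r--
l=0 r=7: -5+7=2 >-6, r--
l=0 r=6: -5+6=1 >-6, r--
l=0 r=5: -5+4=-1 >-6, r--
l=0 r=4: -5+3=-2 >-6, r--
l=0 r=3: -5+2=-3 >-6, r--
l=0 r=2: -5+-1=-6, found

(-5, -1)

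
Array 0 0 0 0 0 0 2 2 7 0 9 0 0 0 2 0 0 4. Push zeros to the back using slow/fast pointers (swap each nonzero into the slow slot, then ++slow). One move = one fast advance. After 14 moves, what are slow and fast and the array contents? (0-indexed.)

slow=4, fast=14, a=[2, 2, 7, 9, 0, 0, 0, 0, 0, 0, 0, 0, 0, 0, 2, 0, 0, 4]

(s=0,f=0) a[fast]=0 → fast++
(s=0,f=1) a[fast]=0 → fast++
(s=0,f=2) a[fast]=0 → fast++
(s=0,f=3) a[fast]=0 → fast++
(s=0,f=4) a[fast]=0 → fast++
(s=0,f=5) a[fast]=0 → fast++
(s=0,f=6) a[fast]=2≠0 swap→a[0]=2 → slow++,fast++
(s=1,f=7) a[fast]=2≠0 swap→a[1]=2 → slow++,fast++
(s=2,f=8) a[fast]=7≠0 swap→a[2]=7 → slow++,fast++
(s=3,f=9) a[fast]=0 → fast++
(s=3,f=10) a[fast]=9≠0 swap→a[3]=9 → slow++,fast++
(s=4,f=11) a[fast]=0 → fast++
(s=4,f=12) a[fast]=0 → fast++
(s=4,f=13) a[fast]=0 → fast++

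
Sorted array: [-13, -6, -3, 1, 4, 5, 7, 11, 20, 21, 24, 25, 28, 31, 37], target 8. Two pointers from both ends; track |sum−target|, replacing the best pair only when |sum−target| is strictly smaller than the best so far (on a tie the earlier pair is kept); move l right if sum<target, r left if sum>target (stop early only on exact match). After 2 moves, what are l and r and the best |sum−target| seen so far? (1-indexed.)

l=1 r=15: -13+37=24 d=16 *, r--
l=1 r=14: -13+31=18 d=10 *, r--

l=1, r=13, best |Δ|=10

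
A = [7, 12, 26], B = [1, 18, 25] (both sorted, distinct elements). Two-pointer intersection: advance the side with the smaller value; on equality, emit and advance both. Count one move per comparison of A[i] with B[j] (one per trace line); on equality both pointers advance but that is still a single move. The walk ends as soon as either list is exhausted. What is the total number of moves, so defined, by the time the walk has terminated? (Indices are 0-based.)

5 moves

i=0 j=0: 7>1, j++
i=0 j=1: 7<18, i++
i=1 j=1: 12<18, i++
i=2 j=1: 26>18, j++
i=2 j=2: 26>25, j++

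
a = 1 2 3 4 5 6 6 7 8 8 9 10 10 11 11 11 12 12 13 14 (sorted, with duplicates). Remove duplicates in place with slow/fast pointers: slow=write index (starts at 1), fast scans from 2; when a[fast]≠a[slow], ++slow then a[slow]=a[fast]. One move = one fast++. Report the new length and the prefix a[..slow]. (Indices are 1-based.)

length 14; prefix = [1, 2, 3, 4, 5, 6, 7, 8, 9, 10, 11, 12, 13, 14]

slow=1 fast=2: a[fast]=2≠a[slow]=1 write a[2]=2, slow++,fast++
slow=2 fast=3: a[fast]=3≠a[slow]=2 write a[3]=3, slow++,fast++
slow=3 fast=4: a[fast]=4≠a[slow]=3 write a[4]=4, slow++,fast++
slow=4 fast=5: a[fast]=5≠a[slow]=4 write a[5]=5, slow++,fast++
slow=5 fast=6: a[fast]=6≠a[slow]=5 write a[6]=6, slow++,fast++
slow=6 fast=7: a[fast]=6=a[slow] dup, fast++
slow=6 fast=8: a[fast]=7≠a[slow]=6 write a[7]=7, slow++,fast++
slow=7 fast=9: a[fast]=8≠a[slow]=7 write a[8]=8, slow++,fast++
slow=8 fast=10: a[fast]=8=a[slow] dup, fast++
slow=8 fast=11: a[fast]=9≠a[slow]=8 write a[9]=9, slow++,fast++
slow=9 fast=12: a[fast]=10≠a[slow]=9 write a[10]=10, slow++,fast++
slow=10 fast=13: a[fast]=10=a[slow] dup, fast++
slow=10 fast=14: a[fast]=11≠a[slow]=10 write a[11]=11, slow++,fast++
slow=11 fast=15: a[fast]=11=a[slow] dup, fast++
slow=11 fast=16: a[fast]=11=a[slow] dup, fast++
slow=11 fast=17: a[fast]=12≠a[slow]=11 write a[12]=12, slow++,fast++
slow=12 fast=18: a[fast]=12=a[slow] dup, fast++
slow=12 fast=19: a[fast]=13≠a[slow]=12 write a[13]=13, slow++,fast++
slow=13 fast=20: a[fast]=14≠a[slow]=13 write a[14]=14, slow++,fast++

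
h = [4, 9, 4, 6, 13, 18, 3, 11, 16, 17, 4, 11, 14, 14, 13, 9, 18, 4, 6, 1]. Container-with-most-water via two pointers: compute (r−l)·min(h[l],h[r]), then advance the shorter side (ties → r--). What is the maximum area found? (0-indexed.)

max area = 198

[0,19] min(4,1)*19=19 best=19 * → r--
[0,18] min(4,6)*18=72 best=72 * → l++
[1,18] min(9,6)*17=102 best=102 * → r--
[1,17] min(9,4)*16=64 best=102 → r--
[1,16] min(9,18)*15=135 best=135 * → l++
[2,16] min(4,18)*14=56 best=135 → l++
[3,16] min(6,18)*13=78 best=135 → l++
[4,16] min(13,18)*12=156 best=156 * → l++
[5,16] min(18,18)*11=198 best=198 * → r--
[5,15] min(18,9)*10=90 best=198 → r--
[5,14] min(18,13)*9=117 best=198 → r--
[5,13] min(18,14)*8=112 best=198 → r--
[5,12] min(18,14)*7=98 best=198 → r--
[5,11] min(18,11)*6=66 best=198 → r--
[5,10] min(18,4)*5=20 best=198 → r--
[5,9] min(18,17)*4=68 best=198 → r--
[5,8] min(18,16)*3=48 best=198 → r--
[5,7] min(18,11)*2=22 best=198 → r--
[5,6] min(18,3)*1=3 best=198 → r--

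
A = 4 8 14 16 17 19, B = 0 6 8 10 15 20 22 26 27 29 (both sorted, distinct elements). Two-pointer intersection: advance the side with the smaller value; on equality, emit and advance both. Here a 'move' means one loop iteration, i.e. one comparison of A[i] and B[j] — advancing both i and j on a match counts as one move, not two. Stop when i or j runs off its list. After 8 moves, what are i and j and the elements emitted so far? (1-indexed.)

i=5, j=6, emitted=[8]

[i=1,j=1] 4>0 → j++
[i=1,j=2] 4<6 → i++
[i=2,j=2] 8>6 → j++
[i=2,j=3] 8==8 emit → i++,j++
[i=3,j=4] 14>10 → j++
[i=3,j=5] 14<15 → i++
[i=4,j=5] 16>15 → j++
[i=4,j=6] 16<20 → i++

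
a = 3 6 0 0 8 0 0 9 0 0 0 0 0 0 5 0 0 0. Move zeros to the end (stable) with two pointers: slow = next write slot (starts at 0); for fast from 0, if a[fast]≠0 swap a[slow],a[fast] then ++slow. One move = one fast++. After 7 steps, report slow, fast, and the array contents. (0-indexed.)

slow=3, fast=7, a=[3, 6, 8, 0, 0, 0, 0, 9, 0, 0, 0, 0, 0, 0, 5, 0, 0, 0]

(s=0,f=0) a[fast]=3≠0 swap→a[0]=3 → slow++,fast++
(s=1,f=1) a[fast]=6≠0 swap→a[1]=6 → slow++,fast++
(s=2,f=2) a[fast]=0 → fast++
(s=2,f=3) a[fast]=0 → fast++
(s=2,f=4) a[fast]=8≠0 swap→a[2]=8 → slow++,fast++
(s=3,f=5) a[fast]=0 → fast++
(s=3,f=6) a[fast]=0 → fast++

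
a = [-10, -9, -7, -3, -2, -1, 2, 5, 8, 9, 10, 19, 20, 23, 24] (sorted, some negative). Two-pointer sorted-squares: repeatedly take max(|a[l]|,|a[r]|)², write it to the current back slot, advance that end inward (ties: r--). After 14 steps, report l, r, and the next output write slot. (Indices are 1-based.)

l=1 r=15: |-10|<=|24| out[15]=576, r--
l=1 r=14: |-10|<=|23| out[14]=529, r--
l=1 r=13: |-10|<=|20| out[13]=400, r--
l=1 r=12: |-10|<=|19| out[12]=361, r--
l=1 r=11: |-10|<=|10| out[11]=100, r--
l=1 r=10: |-10|>|9| out[10]=100, l++
l=2 r=10: |-9|<=|9| out[9]=81, r--
l=2 r=9: |-9|>|8| out[8]=81, l++
l=3 r=9: |-7|<=|8| out[7]=64, r--
l=3 r=8: |-7|>|5| out[6]=49, l++
l=4 r=8: |-3|<=|5| out[5]=25, r--
l=4 r=7: |-3|>|2| out[4]=9, l++
l=5 r=7: |-2|<=|2| out[3]=4, r--
l=5 r=6: |-2|>|-1| out[2]=4, l++

l=6, r=6, next write slot=1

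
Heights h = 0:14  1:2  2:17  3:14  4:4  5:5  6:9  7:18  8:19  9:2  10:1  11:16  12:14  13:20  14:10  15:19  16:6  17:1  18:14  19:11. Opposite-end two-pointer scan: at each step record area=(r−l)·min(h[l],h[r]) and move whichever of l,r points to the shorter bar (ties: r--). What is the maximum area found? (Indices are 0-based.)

max area = 252

[0,19] min(14,11)*19=209 best=209 * → r--
[0,18] min(14,14)*18=252 best=252 * → r--
[0,17] min(14,1)*17=17 best=252 → r--
[0,16] min(14,6)*16=96 best=252 → r--
[0,15] min(14,19)*15=210 best=252 → l++
[1,15] min(2,19)*14=28 best=252 → l++
[2,15] min(17,19)*13=221 best=252 → l++
[3,15] min(14,19)*12=168 best=252 → l++
[4,15] min(4,19)*11=44 best=252 → l++
[5,15] min(5,19)*10=50 best=252 → l++
[6,15] min(9,19)*9=81 best=252 → l++
[7,15] min(18,19)*8=144 best=252 → l++
[8,15] min(19,19)*7=133 best=252 → r--
[8,14] min(19,10)*6=60 best=252 → r--
[8,13] min(19,20)*5=95 best=252 → l++
[9,13] min(2,20)*4=8 best=252 → l++
[10,13] min(1,20)*3=3 best=252 → l++
[11,13] min(16,20)*2=32 best=252 → l++
[12,13] min(14,20)*1=14 best=252 → l++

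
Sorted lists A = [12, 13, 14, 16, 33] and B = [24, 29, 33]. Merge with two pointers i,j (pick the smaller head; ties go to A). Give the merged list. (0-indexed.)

[i=0,j=0] A[i]=12<=B[j]=24 take 12 → i++
[i=1,j=0] A[i]=13<=B[j]=24 take 13 → i++
[i=2,j=0] A[i]=14<=B[j]=24 take 14 → i++
[i=3,j=0] A[i]=16<=B[j]=24 take 16 → i++
[i=4,j=0] A[i]=33>B[j]=24 take 24 → j++
[i=4,j=1] A[i]=33>B[j]=29 take 29 → j++
[i=4,j=2] A[i]=33<=B[j]=33 take 33 → i++
[i=5,j=2] A done, take B[j]=33 → j++

[12, 13, 14, 16, 24, 29, 33, 33]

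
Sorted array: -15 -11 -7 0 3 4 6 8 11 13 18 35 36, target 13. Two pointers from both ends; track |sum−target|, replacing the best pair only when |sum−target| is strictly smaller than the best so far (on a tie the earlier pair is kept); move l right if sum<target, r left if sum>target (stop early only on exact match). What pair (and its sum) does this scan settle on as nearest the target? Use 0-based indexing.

pair (0, 13) with sum 13 (|Δ|=0)

l=0 r=12: -15+36=21 d=8 *, r--
l=0 r=11: -15+35=20 d=7 *, r--
l=0 r=10: -15+18=3 d=10, l++
l=1 r=10: -11+18=7 d=6 *, l++
l=2 r=10: -7+18=11 d=2 *, l++
l=3 r=10: 0+18=18 d=5, r--
l=3 r=9: 0+13=13 d=0 *, stop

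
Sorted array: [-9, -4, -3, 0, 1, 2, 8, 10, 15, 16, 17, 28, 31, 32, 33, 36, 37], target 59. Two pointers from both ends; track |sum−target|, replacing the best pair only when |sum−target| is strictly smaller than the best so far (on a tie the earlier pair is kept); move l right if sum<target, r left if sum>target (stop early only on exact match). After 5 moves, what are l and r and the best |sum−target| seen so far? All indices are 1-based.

l=6, r=17, best |Δ|=21

[1,17] -9+37=28 d=31 * → l++
[2,17] -4+37=33 d=26 * → l++
[3,17] -3+37=34 d=25 * → l++
[4,17] 0+37=37 d=22 * → l++
[5,17] 1+37=38 d=21 * → l++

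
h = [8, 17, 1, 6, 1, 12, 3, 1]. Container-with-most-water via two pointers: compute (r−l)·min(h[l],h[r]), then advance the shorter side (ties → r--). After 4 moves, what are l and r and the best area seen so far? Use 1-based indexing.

l=1 r=8: min(8,1)*7=7 best=7 *, r--
l=1 r=7: min(8,3)*6=18 best=18 *, r--
l=1 r=6: min(8,12)*5=40 best=40 *, l++
l=2 r=6: min(17,12)*4=48 best=48 *, r--

l=2, r=5, best area=48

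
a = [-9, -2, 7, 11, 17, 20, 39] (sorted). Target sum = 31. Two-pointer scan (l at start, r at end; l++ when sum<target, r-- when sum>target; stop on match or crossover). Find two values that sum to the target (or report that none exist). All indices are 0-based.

[0,6] -9+39=30 <31 → l++
[1,6] -2+39=37 >31 → r--
[1,5] -2+20=18 <31 → l++
[2,5] 7+20=27 <31 → l++
[3,5] 11+20=31 → found

(11, 20)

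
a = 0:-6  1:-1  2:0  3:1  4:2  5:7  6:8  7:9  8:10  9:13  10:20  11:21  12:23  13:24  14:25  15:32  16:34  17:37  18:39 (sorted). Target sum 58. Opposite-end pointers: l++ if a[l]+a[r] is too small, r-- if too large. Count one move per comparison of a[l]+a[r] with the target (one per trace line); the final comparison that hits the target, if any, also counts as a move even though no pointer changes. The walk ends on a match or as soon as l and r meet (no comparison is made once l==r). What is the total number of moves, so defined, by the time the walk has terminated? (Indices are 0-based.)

l=0 r=18: -6+39=33 <58, l++
l=1 r=18: -1+39=38 <58, l++
l=2 r=18: 0+39=39 <58, l++
l=3 r=18: 1+39=40 <58, l++
l=4 r=18: 2+39=41 <58, l++
l=5 r=18: 7+39=46 <58, l++
l=6 r=18: 8+39=47 <58, l++
l=7 r=18: 9+39=48 <58, l++
l=8 r=18: 10+39=49 <58, l++
l=9 r=18: 13+39=52 <58, l++
l=10 r=18: 20+39=59 >58, r--
l=10 r=17: 20+37=57 <58, l++
l=11 r=17: 21+37=58, found

13 moves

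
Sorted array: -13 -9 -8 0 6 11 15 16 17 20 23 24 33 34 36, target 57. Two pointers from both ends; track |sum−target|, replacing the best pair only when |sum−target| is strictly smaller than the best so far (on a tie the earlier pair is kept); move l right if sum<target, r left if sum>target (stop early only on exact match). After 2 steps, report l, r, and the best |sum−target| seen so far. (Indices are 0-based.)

l=2, r=14, best |Δ|=30

l=0 r=14: -13+36=23 d=34 *, l++
l=1 r=14: -9+36=27 d=30 *, l++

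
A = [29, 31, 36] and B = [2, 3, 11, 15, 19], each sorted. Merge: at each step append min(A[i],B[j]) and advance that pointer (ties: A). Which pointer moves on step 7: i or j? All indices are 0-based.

i

[i=0,j=0] A[i]=29>B[j]=2 take 2 → j++
[i=0,j=1] A[i]=29>B[j]=3 take 3 → j++
[i=0,j=2] A[i]=29>B[j]=11 take 11 → j++
[i=0,j=3] A[i]=29>B[j]=15 take 15 → j++
[i=0,j=4] A[i]=29>B[j]=19 take 19 → j++
[i=0,j=5] B done, take A[i]=29 → i++
[i=1,j=5] B done, take A[i]=31 → i++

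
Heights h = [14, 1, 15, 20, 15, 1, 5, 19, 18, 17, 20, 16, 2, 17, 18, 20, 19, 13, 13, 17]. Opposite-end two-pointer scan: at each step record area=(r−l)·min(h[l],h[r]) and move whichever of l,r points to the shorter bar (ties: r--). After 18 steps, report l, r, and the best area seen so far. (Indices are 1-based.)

l=4, r=5, best area=272

[1,20] min(14,17)*19=266 best=266 * → l++
[2,20] min(1,17)*18=18 best=266 → l++
[3,20] min(15,17)*17=255 best=266 → l++
[4,20] min(20,17)*16=272 best=272 * → r--
[4,19] min(20,13)*15=195 best=272 → r--
[4,18] min(20,13)*14=182 best=272 → r--
[4,17] min(20,19)*13=247 best=272 → r--
[4,16] min(20,20)*12=240 best=272 → r--
[4,15] min(20,18)*11=198 best=272 → r--
[4,14] min(20,17)*10=170 best=272 → r--
[4,13] min(20,2)*9=18 best=272 → r--
[4,12] min(20,16)*8=128 best=272 → r--
[4,11] min(20,20)*7=140 best=272 → r--
[4,10] min(20,17)*6=102 best=272 → r--
[4,9] min(20,18)*5=90 best=272 → r--
[4,8] min(20,19)*4=76 best=272 → r--
[4,7] min(20,5)*3=15 best=272 → r--
[4,6] min(20,1)*2=2 best=272 → r--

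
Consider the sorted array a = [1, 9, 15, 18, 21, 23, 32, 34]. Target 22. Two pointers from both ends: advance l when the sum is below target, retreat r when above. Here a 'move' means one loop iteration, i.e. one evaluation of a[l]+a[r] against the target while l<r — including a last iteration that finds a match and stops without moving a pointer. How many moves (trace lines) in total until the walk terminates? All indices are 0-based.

[0,7] 1+34=35 >22 → r--
[0,6] 1+32=33 >22 → r--
[0,5] 1+23=24 >22 → r--
[0,4] 1+21=22 → found

4 moves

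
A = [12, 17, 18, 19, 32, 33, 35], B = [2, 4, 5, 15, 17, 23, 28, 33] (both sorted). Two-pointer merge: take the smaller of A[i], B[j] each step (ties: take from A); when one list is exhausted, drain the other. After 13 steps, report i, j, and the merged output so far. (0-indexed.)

[i=0,j=0] A[i]=12>B[j]=2 take 2 → j++
[i=0,j=1] A[i]=12>B[j]=4 take 4 → j++
[i=0,j=2] A[i]=12>B[j]=5 take 5 → j++
[i=0,j=3] A[i]=12<=B[j]=15 take 12 → i++
[i=1,j=3] A[i]=17>B[j]=15 take 15 → j++
[i=1,j=4] A[i]=17<=B[j]=17 take 17 → i++
[i=2,j=4] A[i]=18>B[j]=17 take 17 → j++
[i=2,j=5] A[i]=18<=B[j]=23 take 18 → i++
[i=3,j=5] A[i]=19<=B[j]=23 take 19 → i++
[i=4,j=5] A[i]=32>B[j]=23 take 23 → j++
[i=4,j=6] A[i]=32>B[j]=28 take 28 → j++
[i=4,j=7] A[i]=32<=B[j]=33 take 32 → i++
[i=5,j=7] A[i]=33<=B[j]=33 take 33 → i++

i=6, j=7, merged so far=[2, 4, 5, 12, 15, 17, 17, 18, 19, 23, 28, 32, 33]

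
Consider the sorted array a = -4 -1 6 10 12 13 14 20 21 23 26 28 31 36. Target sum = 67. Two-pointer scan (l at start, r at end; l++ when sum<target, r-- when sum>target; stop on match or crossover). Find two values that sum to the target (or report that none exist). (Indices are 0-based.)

(31, 36)

l=0 r=13: -4+36=32 <67, l++
l=1 r=13: -1+36=35 <67, l++
l=2 r=13: 6+36=42 <67, l++
l=3 r=13: 10+36=46 <67, l++
l=4 r=13: 12+36=48 <67, l++
l=5 r=13: 13+36=49 <67, l++
l=6 r=13: 14+36=50 <67, l++
l=7 r=13: 20+36=56 <67, l++
l=8 r=13: 21+36=57 <67, l++
l=9 r=13: 23+36=59 <67, l++
l=10 r=13: 26+36=62 <67, l++
l=11 r=13: 28+36=64 <67, l++
l=12 r=13: 31+36=67, found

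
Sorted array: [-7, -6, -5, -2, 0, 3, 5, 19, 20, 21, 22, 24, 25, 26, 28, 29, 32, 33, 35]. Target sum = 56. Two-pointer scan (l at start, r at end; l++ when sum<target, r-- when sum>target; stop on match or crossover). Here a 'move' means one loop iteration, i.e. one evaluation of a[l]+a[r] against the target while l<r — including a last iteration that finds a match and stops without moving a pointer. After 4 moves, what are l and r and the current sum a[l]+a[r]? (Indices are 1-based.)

l=5, r=19, sum=35

l=1 r=19: -7+35=28 <56, l++
l=2 r=19: -6+35=29 <56, l++
l=3 r=19: -5+35=30 <56, l++
l=4 r=19: -2+35=33 <56, l++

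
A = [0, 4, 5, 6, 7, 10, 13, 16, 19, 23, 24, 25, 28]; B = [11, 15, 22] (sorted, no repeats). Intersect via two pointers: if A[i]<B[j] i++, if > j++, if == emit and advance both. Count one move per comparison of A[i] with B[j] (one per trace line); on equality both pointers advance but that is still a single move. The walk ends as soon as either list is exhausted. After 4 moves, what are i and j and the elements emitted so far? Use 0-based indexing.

i=4, j=0, emitted=[]

[i=0,j=0] 0<11 → i++
[i=1,j=0] 4<11 → i++
[i=2,j=0] 5<11 → i++
[i=3,j=0] 6<11 → i++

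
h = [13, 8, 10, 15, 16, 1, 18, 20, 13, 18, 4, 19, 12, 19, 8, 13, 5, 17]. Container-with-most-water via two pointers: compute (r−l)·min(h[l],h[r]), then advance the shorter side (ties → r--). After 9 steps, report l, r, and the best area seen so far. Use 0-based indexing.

l=0 r=17: min(13,17)*17=221 best=221 *, l++
l=1 r=17: min(8,17)*16=128 best=221, l++
l=2 r=17: min(10,17)*15=150 best=221, l++
l=3 r=17: min(15,17)*14=210 best=221, l++
l=4 r=17: min(16,17)*13=208 best=221, l++
l=5 r=17: min(1,17)*12=12 best=221, l++
l=6 r=17: min(18,17)*11=187 best=221, r--
l=6 r=16: min(18,5)*10=50 best=221, r--
l=6 r=15: min(18,13)*9=117 best=221, r--

l=6, r=14, best area=221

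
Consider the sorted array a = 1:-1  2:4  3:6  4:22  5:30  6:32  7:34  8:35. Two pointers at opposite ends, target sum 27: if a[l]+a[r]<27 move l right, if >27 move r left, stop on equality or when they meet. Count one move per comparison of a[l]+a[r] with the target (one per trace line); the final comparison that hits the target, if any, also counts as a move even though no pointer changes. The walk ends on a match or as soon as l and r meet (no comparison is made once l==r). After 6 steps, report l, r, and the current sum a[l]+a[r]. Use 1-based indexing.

[1,8] -1+35=34 >27 → r--
[1,7] -1+34=33 >27 → r--
[1,6] -1+32=31 >27 → r--
[1,5] -1+30=29 >27 → r--
[1,4] -1+22=21 <27 → l++
[2,4] 4+22=26 <27 → l++

l=3, r=4, sum=28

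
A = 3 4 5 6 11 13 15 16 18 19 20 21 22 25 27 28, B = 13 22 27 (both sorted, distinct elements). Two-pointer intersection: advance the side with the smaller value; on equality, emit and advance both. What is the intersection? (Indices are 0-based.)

intersection = [13, 22, 27]

[i=0,j=0] 3<13 → i++
[i=1,j=0] 4<13 → i++
[i=2,j=0] 5<13 → i++
[i=3,j=0] 6<13 → i++
[i=4,j=0] 11<13 → i++
[i=5,j=0] 13==13 emit → i++,j++
[i=6,j=1] 15<22 → i++
[i=7,j=1] 16<22 → i++
[i=8,j=1] 18<22 → i++
[i=9,j=1] 19<22 → i++
[i=10,j=1] 20<22 → i++
[i=11,j=1] 21<22 → i++
[i=12,j=1] 22==22 emit → i++,j++
[i=13,j=2] 25<27 → i++
[i=14,j=2] 27==27 emit → i++,j++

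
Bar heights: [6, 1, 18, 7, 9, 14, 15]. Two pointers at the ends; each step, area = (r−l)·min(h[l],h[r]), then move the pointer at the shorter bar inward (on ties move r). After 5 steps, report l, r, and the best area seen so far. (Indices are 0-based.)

l=2, r=3, best area=60

[0,6] min(6,15)*6=36 best=36 * → l++
[1,6] min(1,15)*5=5 best=36 → l++
[2,6] min(18,15)*4=60 best=60 * → r--
[2,5] min(18,14)*3=42 best=60 → r--
[2,4] min(18,9)*2=18 best=60 → r--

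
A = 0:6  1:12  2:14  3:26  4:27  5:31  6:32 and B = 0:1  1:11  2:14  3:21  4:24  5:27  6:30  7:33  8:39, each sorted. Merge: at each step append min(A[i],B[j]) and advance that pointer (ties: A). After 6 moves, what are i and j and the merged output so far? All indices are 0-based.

i=3, j=3, merged so far=[1, 6, 11, 12, 14, 14]

i=0 j=0: A[i]=6>B[j]=1 take 1, j++
i=0 j=1: A[i]=6<=B[j]=11 take 6, i++
i=1 j=1: A[i]=12>B[j]=11 take 11, j++
i=1 j=2: A[i]=12<=B[j]=14 take 12, i++
i=2 j=2: A[i]=14<=B[j]=14 take 14, i++
i=3 j=2: A[i]=26>B[j]=14 take 14, j++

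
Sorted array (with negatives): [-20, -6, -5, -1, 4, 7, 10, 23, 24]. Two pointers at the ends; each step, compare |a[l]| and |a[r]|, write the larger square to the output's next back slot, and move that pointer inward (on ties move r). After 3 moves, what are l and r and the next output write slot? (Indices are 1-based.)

[1,9] |-20|<=|24| out[9]=576 → r--
[1,8] |-20|<=|23| out[8]=529 → r--
[1,7] |-20|>|10| out[7]=400 → l++

l=2, r=7, next write slot=6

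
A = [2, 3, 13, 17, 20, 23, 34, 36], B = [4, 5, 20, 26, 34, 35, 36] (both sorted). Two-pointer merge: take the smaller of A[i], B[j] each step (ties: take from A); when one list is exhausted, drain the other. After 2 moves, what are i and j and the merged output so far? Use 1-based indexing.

i=1 j=1: A[i]=2<=B[j]=4 take 2, i++
i=2 j=1: A[i]=3<=B[j]=4 take 3, i++

i=3, j=1, merged so far=[2, 3]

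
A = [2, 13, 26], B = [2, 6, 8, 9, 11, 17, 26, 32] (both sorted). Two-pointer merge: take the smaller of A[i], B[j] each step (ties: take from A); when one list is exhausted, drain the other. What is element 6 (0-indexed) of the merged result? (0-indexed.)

merged[6] = 13

[i=0,j=0] A[i]=2<=B[j]=2 take 2 → i++
[i=1,j=0] A[i]=13>B[j]=2 take 2 → j++
[i=1,j=1] A[i]=13>B[j]=6 take 6 → j++
[i=1,j=2] A[i]=13>B[j]=8 take 8 → j++
[i=1,j=3] A[i]=13>B[j]=9 take 9 → j++
[i=1,j=4] A[i]=13>B[j]=11 take 11 → j++
[i=1,j=5] A[i]=13<=B[j]=17 take 13 → i++
[i=2,j=5] A[i]=26>B[j]=17 take 17 → j++
[i=2,j=6] A[i]=26<=B[j]=26 take 26 → i++
[i=3,j=6] A done, take B[j]=26 → j++
[i=3,j=7] A done, take B[j]=32 → j++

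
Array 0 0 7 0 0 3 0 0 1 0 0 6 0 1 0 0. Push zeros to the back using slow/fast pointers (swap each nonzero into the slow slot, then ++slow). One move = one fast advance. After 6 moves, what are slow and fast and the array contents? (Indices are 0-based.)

slow=2, fast=6, a=[7, 3, 0, 0, 0, 0, 0, 0, 1, 0, 0, 6, 0, 1, 0, 0]

slow=0 fast=0: a[fast]=0, fast++
slow=0 fast=1: a[fast]=0, fast++
slow=0 fast=2: a[fast]=7≠0 swap→a[0]=7, slow++,fast++
slow=1 fast=3: a[fast]=0, fast++
slow=1 fast=4: a[fast]=0, fast++
slow=1 fast=5: a[fast]=3≠0 swap→a[1]=3, slow++,fast++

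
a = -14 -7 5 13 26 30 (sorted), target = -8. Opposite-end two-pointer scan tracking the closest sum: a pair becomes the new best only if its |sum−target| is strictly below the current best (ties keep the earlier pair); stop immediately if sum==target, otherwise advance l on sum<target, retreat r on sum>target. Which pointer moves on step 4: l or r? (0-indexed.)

[0,5] -14+30=16 d=24 * → r--
[0,4] -14+26=12 d=20 * → r--
[0,3] -14+13=-1 d=7 * → r--
[0,2] -14+5=-9 d=1 * → l++

l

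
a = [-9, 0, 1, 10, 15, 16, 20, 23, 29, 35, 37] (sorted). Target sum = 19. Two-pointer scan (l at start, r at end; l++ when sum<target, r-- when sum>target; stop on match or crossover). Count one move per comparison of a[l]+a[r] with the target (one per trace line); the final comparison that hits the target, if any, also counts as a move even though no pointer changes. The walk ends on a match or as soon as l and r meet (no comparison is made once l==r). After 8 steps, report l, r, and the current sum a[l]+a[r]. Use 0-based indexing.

l=3, r=5, sum=26

[0,10] -9+37=28 >19 → r--
[0,9] -9+35=26 >19 → r--
[0,8] -9+29=20 >19 → r--
[0,7] -9+23=14 <19 → l++
[1,7] 0+23=23 >19 → r--
[1,6] 0+20=20 >19 → r--
[1,5] 0+16=16 <19 → l++
[2,5] 1+16=17 <19 → l++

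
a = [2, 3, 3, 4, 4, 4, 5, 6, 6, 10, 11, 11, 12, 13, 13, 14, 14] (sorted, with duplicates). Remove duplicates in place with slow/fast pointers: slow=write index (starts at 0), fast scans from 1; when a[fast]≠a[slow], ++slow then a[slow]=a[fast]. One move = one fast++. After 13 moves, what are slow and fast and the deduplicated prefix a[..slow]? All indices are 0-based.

slow=8, fast=14, prefix=[2, 3, 4, 5, 6, 10, 11, 12, 13]

slow=0 fast=1: a[fast]=3≠a[slow]=2 write a[1]=3, slow++,fast++
slow=1 fast=2: a[fast]=3=a[slow] dup, fast++
slow=1 fast=3: a[fast]=4≠a[slow]=3 write a[2]=4, slow++,fast++
slow=2 fast=4: a[fast]=4=a[slow] dup, fast++
slow=2 fast=5: a[fast]=4=a[slow] dup, fast++
slow=2 fast=6: a[fast]=5≠a[slow]=4 write a[3]=5, slow++,fast++
slow=3 fast=7: a[fast]=6≠a[slow]=5 write a[4]=6, slow++,fast++
slow=4 fast=8: a[fast]=6=a[slow] dup, fast++
slow=4 fast=9: a[fast]=10≠a[slow]=6 write a[5]=10, slow++,fast++
slow=5 fast=10: a[fast]=11≠a[slow]=10 write a[6]=11, slow++,fast++
slow=6 fast=11: a[fast]=11=a[slow] dup, fast++
slow=6 fast=12: a[fast]=12≠a[slow]=11 write a[7]=12, slow++,fast++
slow=7 fast=13: a[fast]=13≠a[slow]=12 write a[8]=13, slow++,fast++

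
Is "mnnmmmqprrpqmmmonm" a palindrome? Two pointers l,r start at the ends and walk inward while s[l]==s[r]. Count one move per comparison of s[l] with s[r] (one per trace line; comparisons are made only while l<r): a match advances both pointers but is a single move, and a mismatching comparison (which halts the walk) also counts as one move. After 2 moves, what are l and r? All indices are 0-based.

l=2, r=15

l=0 r=17: 'm'=='m', l++,r--
l=1 r=16: 'n'=='n', l++,r--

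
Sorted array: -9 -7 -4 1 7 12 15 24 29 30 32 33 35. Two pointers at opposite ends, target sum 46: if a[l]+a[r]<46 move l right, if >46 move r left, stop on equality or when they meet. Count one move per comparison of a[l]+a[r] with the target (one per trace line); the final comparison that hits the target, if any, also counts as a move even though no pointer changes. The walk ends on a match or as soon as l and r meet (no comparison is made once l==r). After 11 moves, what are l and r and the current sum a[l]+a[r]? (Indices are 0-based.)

l=7, r=8, sum=53

l=0 r=12: -9+35=26 <46, l++
l=1 r=12: -7+35=28 <46, l++
l=2 r=12: -4+35=31 <46, l++
l=3 r=12: 1+35=36 <46, l++
l=4 r=12: 7+35=42 <46, l++
l=5 r=12: 12+35=47 >46, r--
l=5 r=11: 12+33=45 <46, l++
l=6 r=11: 15+33=48 >46, r--
l=6 r=10: 15+32=47 >46, r--
l=6 r=9: 15+30=45 <46, l++
l=7 r=9: 24+30=54 >46, r--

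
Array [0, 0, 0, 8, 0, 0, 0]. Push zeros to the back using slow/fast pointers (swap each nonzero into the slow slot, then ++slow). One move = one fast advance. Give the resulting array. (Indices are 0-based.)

(s=0,f=0) a[fast]=0 → fast++
(s=0,f=1) a[fast]=0 → fast++
(s=0,f=2) a[fast]=0 → fast++
(s=0,f=3) a[fast]=8≠0 swap→a[0]=8 → slow++,fast++
(s=1,f=4) a[fast]=0 → fast++
(s=1,f=5) a[fast]=0 → fast++
(s=1,f=6) a[fast]=0 → fast++

[8, 0, 0, 0, 0, 0, 0]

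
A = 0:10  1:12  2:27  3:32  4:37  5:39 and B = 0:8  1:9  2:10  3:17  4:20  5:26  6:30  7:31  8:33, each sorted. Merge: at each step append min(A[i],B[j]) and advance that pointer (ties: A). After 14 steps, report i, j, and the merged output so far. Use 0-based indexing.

i=5, j=9, merged so far=[8, 9, 10, 10, 12, 17, 20, 26, 27, 30, 31, 32, 33, 37]

[i=0,j=0] A[i]=10>B[j]=8 take 8 → j++
[i=0,j=1] A[i]=10>B[j]=9 take 9 → j++
[i=0,j=2] A[i]=10<=B[j]=10 take 10 → i++
[i=1,j=2] A[i]=12>B[j]=10 take 10 → j++
[i=1,j=3] A[i]=12<=B[j]=17 take 12 → i++
[i=2,j=3] A[i]=27>B[j]=17 take 17 → j++
[i=2,j=4] A[i]=27>B[j]=20 take 20 → j++
[i=2,j=5] A[i]=27>B[j]=26 take 26 → j++
[i=2,j=6] A[i]=27<=B[j]=30 take 27 → i++
[i=3,j=6] A[i]=32>B[j]=30 take 30 → j++
[i=3,j=7] A[i]=32>B[j]=31 take 31 → j++
[i=3,j=8] A[i]=32<=B[j]=33 take 32 → i++
[i=4,j=8] A[i]=37>B[j]=33 take 33 → j++
[i=4,j=9] B done, take A[i]=37 → i++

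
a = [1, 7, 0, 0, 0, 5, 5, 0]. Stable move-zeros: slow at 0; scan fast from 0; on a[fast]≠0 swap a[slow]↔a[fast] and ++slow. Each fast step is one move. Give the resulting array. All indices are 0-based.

slow=0 fast=0: a[fast]=1≠0 swap→a[0]=1, slow++,fast++
slow=1 fast=1: a[fast]=7≠0 swap→a[1]=7, slow++,fast++
slow=2 fast=2: a[fast]=0, fast++
slow=2 fast=3: a[fast]=0, fast++
slow=2 fast=4: a[fast]=0, fast++
slow=2 fast=5: a[fast]=5≠0 swap→a[2]=5, slow++,fast++
slow=3 fast=6: a[fast]=5≠0 swap→a[3]=5, slow++,fast++
slow=4 fast=7: a[fast]=0, fast++

[1, 7, 5, 5, 0, 0, 0, 0]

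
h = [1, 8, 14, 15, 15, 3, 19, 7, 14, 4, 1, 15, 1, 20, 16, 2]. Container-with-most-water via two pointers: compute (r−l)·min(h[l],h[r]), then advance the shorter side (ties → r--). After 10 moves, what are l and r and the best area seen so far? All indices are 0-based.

l=0 r=15: min(1,2)*15=15 best=15 *, l++
l=1 r=15: min(8,2)*14=28 best=28 *, r--
l=1 r=14: min(8,16)*13=104 best=104 *, l++
l=2 r=14: min(14,16)*12=168 best=168 *, l++
l=3 r=14: min(15,16)*11=165 best=168, l++
l=4 r=14: min(15,16)*10=150 best=168, l++
l=5 r=14: min(3,16)*9=27 best=168, l++
l=6 r=14: min(19,16)*8=128 best=168, r--
l=6 r=13: min(19,20)*7=133 best=168, l++
l=7 r=13: min(7,20)*6=42 best=168, l++

l=8, r=13, best area=168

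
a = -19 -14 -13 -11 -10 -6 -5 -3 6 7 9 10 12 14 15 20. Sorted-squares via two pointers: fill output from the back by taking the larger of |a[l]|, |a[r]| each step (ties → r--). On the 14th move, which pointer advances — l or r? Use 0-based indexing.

l

l=0 r=15: |-19|<=|20| out[15]=400, r--
l=0 r=14: |-19|>|15| out[14]=361, l++
l=1 r=14: |-14|<=|15| out[13]=225, r--
l=1 r=13: |-14|<=|14| out[12]=196, r--
l=1 r=12: |-14|>|12| out[11]=196, l++
l=2 r=12: |-13|>|12| out[10]=169, l++
l=3 r=12: |-11|<=|12| out[9]=144, r--
l=3 r=11: |-11|>|10| out[8]=121, l++
l=4 r=11: |-10|<=|10| out[7]=100, r--
l=4 r=10: |-10|>|9| out[6]=100, l++
l=5 r=10: |-6|<=|9| out[5]=81, r--
l=5 r=9: |-6|<=|7| out[4]=49, r--
l=5 r=8: |-6|<=|6| out[3]=36, r--
l=5 r=7: |-6|>|-3| out[2]=36, l++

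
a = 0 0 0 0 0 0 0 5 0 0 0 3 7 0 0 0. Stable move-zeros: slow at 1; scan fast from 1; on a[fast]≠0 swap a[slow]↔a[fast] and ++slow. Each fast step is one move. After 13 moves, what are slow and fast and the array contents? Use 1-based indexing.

slow=4, fast=14, a=[5, 3, 7, 0, 0, 0, 0, 0, 0, 0, 0, 0, 0, 0, 0, 0]

slow=1 fast=1: a[fast]=0, fast++
slow=1 fast=2: a[fast]=0, fast++
slow=1 fast=3: a[fast]=0, fast++
slow=1 fast=4: a[fast]=0, fast++
slow=1 fast=5: a[fast]=0, fast++
slow=1 fast=6: a[fast]=0, fast++
slow=1 fast=7: a[fast]=0, fast++
slow=1 fast=8: a[fast]=5≠0 swap→a[1]=5, slow++,fast++
slow=2 fast=9: a[fast]=0, fast++
slow=2 fast=10: a[fast]=0, fast++
slow=2 fast=11: a[fast]=0, fast++
slow=2 fast=12: a[fast]=3≠0 swap→a[2]=3, slow++,fast++
slow=3 fast=13: a[fast]=7≠0 swap→a[3]=7, slow++,fast++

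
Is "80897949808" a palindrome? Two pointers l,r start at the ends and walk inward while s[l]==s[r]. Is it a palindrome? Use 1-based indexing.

l=1 r=11: '8'=='8', l++,r--
l=2 r=10: '0'=='0', l++,r--
l=3 r=9: '8'=='8', l++,r--
l=4 r=8: '9'=='9', l++,r--
l=5 r=7: '7'!='4', stop

not a palindrome (mismatch at 5,7)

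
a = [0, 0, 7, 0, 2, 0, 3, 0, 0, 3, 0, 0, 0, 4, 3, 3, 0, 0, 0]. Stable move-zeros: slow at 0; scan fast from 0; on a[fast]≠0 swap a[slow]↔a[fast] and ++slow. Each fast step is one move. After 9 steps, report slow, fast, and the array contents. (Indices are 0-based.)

(s=0,f=0) a[fast]=0 → fast++
(s=0,f=1) a[fast]=0 → fast++
(s=0,f=2) a[fast]=7≠0 swap→a[0]=7 → slow++,fast++
(s=1,f=3) a[fast]=0 → fast++
(s=1,f=4) a[fast]=2≠0 swap→a[1]=2 → slow++,fast++
(s=2,f=5) a[fast]=0 → fast++
(s=2,f=6) a[fast]=3≠0 swap→a[2]=3 → slow++,fast++
(s=3,f=7) a[fast]=0 → fast++
(s=3,f=8) a[fast]=0 → fast++

slow=3, fast=9, a=[7, 2, 3, 0, 0, 0, 0, 0, 0, 3, 0, 0, 0, 4, 3, 3, 0, 0, 0]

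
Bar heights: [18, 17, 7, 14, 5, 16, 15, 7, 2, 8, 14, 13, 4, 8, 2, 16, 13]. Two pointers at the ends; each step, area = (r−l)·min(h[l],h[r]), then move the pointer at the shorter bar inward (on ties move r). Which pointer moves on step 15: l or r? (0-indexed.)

[0,16] min(18,13)*16=208 best=208 * → r--
[0,15] min(18,16)*15=240 best=240 * → r--
[0,14] min(18,2)*14=28 best=240 → r--
[0,13] min(18,8)*13=104 best=240 → r--
[0,12] min(18,4)*12=48 best=240 → r--
[0,11] min(18,13)*11=143 best=240 → r--
[0,10] min(18,14)*10=140 best=240 → r--
[0,9] min(18,8)*9=72 best=240 → r--
[0,8] min(18,2)*8=16 best=240 → r--
[0,7] min(18,7)*7=49 best=240 → r--
[0,6] min(18,15)*6=90 best=240 → r--
[0,5] min(18,16)*5=80 best=240 → r--
[0,4] min(18,5)*4=20 best=240 → r--
[0,3] min(18,14)*3=42 best=240 → r--
[0,2] min(18,7)*2=14 best=240 → r--

r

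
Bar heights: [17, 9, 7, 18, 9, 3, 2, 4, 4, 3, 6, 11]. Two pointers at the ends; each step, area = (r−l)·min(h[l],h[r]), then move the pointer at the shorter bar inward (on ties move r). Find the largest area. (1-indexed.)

l=1 r=12: min(17,11)*11=121 best=121 *, r--
l=1 r=11: min(17,6)*10=60 best=121, r--
l=1 r=10: min(17,3)*9=27 best=121, r--
l=1 r=9: min(17,4)*8=32 best=121, r--
l=1 r=8: min(17,4)*7=28 best=121, r--
l=1 r=7: min(17,2)*6=12 best=121, r--
l=1 r=6: min(17,3)*5=15 best=121, r--
l=1 r=5: min(17,9)*4=36 best=121, r--
l=1 r=4: min(17,18)*3=51 best=121, l++
l=2 r=4: min(9,18)*2=18 best=121, l++
l=3 r=4: min(7,18)*1=7 best=121, l++

max area = 121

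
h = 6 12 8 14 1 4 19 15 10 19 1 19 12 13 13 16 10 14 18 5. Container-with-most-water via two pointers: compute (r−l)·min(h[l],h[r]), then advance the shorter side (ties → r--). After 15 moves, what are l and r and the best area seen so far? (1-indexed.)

[1,20] min(6,5)*19=95 best=95 * → r--
[1,19] min(6,18)*18=108 best=108 * → l++
[2,19] min(12,18)*17=204 best=204 * → l++
[3,19] min(8,18)*16=128 best=204 → l++
[4,19] min(14,18)*15=210 best=210 * → l++
[5,19] min(1,18)*14=14 best=210 → l++
[6,19] min(4,18)*13=52 best=210 → l++
[7,19] min(19,18)*12=216 best=216 * → r--
[7,18] min(19,14)*11=154 best=216 → r--
[7,17] min(19,10)*10=100 best=216 → r--
[7,16] min(19,16)*9=144 best=216 → r--
[7,15] min(19,13)*8=104 best=216 → r--
[7,14] min(19,13)*7=91 best=216 → r--
[7,13] min(19,12)*6=72 best=216 → r--
[7,12] min(19,19)*5=95 best=216 → r--

l=7, r=11, best area=216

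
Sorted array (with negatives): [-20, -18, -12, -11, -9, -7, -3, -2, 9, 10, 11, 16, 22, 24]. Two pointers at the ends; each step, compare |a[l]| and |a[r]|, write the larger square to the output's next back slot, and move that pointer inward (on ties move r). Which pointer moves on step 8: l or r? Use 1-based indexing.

l=1 r=14: |-20|<=|24| out[14]=576, r--
l=1 r=13: |-20|<=|22| out[13]=484, r--
l=1 r=12: |-20|>|16| out[12]=400, l++
l=2 r=12: |-18|>|16| out[11]=324, l++
l=3 r=12: |-12|<=|16| out[10]=256, r--
l=3 r=11: |-12|>|11| out[9]=144, l++
l=4 r=11: |-11|<=|11| out[8]=121, r--
l=4 r=10: |-11|>|10| out[7]=121, l++

l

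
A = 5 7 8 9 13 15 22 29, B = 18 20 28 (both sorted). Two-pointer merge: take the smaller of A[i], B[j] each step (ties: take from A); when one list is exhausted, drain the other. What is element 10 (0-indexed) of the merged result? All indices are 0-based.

merged[10] = 29

i=0 j=0: A[i]=5<=B[j]=18 take 5, i++
i=1 j=0: A[i]=7<=B[j]=18 take 7, i++
i=2 j=0: A[i]=8<=B[j]=18 take 8, i++
i=3 j=0: A[i]=9<=B[j]=18 take 9, i++
i=4 j=0: A[i]=13<=B[j]=18 take 13, i++
i=5 j=0: A[i]=15<=B[j]=18 take 15, i++
i=6 j=0: A[i]=22>B[j]=18 take 18, j++
i=6 j=1: A[i]=22>B[j]=20 take 20, j++
i=6 j=2: A[i]=22<=B[j]=28 take 22, i++
i=7 j=2: A[i]=29>B[j]=28 take 28, j++
i=7 j=3: B done, take A[i]=29, i++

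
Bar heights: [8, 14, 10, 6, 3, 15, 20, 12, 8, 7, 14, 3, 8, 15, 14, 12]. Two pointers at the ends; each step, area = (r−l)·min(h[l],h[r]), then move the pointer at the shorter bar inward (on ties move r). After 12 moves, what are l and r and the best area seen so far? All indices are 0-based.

l=5, r=8, best area=182

l=0 r=15: min(8,12)*15=120 best=120 *, l++
l=1 r=15: min(14,12)*14=168 best=168 *, r--
l=1 r=14: min(14,14)*13=182 best=182 *, r--
l=1 r=13: min(14,15)*12=168 best=182, l++
l=2 r=13: min(10,15)*11=110 best=182, l++
l=3 r=13: min(6,15)*10=60 best=182, l++
l=4 r=13: min(3,15)*9=27 best=182, l++
l=5 r=13: min(15,15)*8=120 best=182, r--
l=5 r=12: min(15,8)*7=56 best=182, r--
l=5 r=11: min(15,3)*6=18 best=182, r--
l=5 r=10: min(15,14)*5=70 best=182, r--
l=5 r=9: min(15,7)*4=28 best=182, r--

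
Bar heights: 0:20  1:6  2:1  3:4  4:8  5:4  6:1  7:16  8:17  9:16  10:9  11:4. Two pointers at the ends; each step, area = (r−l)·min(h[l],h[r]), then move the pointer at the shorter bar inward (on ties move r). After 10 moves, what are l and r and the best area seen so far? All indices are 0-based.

l=0 r=11: min(20,4)*11=44 best=44 *, r--
l=0 r=10: min(20,9)*10=90 best=90 *, r--
l=0 r=9: min(20,16)*9=144 best=144 *, r--
l=0 r=8: min(20,17)*8=136 best=144, r--
l=0 r=7: min(20,16)*7=112 best=144, r--
l=0 r=6: min(20,1)*6=6 best=144, r--
l=0 r=5: min(20,4)*5=20 best=144, r--
l=0 r=4: min(20,8)*4=32 best=144, r--
l=0 r=3: min(20,4)*3=12 best=144, r--
l=0 r=2: min(20,1)*2=2 best=144, r--

l=0, r=1, best area=144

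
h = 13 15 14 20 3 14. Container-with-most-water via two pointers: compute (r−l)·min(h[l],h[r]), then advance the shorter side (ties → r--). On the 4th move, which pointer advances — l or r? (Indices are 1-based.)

l

l=1 r=6: min(13,14)*5=65 best=65 *, l++
l=2 r=6: min(15,14)*4=56 best=65, r--
l=2 r=5: min(15,3)*3=9 best=65, r--
l=2 r=4: min(15,20)*2=30 best=65, l++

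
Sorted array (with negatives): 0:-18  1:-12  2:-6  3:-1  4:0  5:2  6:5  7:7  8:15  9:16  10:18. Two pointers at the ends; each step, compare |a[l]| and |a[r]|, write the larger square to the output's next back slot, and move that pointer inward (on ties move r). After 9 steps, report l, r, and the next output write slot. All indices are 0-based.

[0,10] |-18|<=|18| out[10]=324 → r--
[0,9] |-18|>|16| out[9]=324 → l++
[1,9] |-12|<=|16| out[8]=256 → r--
[1,8] |-12|<=|15| out[7]=225 → r--
[1,7] |-12|>|7| out[6]=144 → l++
[2,7] |-6|<=|7| out[5]=49 → r--
[2,6] |-6|>|5| out[4]=36 → l++
[3,6] |-1|<=|5| out[3]=25 → r--
[3,5] |-1|<=|2| out[2]=4 → r--

l=3, r=4, next write slot=1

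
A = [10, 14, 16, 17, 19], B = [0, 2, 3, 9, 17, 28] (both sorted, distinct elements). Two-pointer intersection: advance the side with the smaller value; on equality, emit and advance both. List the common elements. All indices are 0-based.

intersection = [17]

[i=0,j=0] 10>0 → j++
[i=0,j=1] 10>2 → j++
[i=0,j=2] 10>3 → j++
[i=0,j=3] 10>9 → j++
[i=0,j=4] 10<17 → i++
[i=1,j=4] 14<17 → i++
[i=2,j=4] 16<17 → i++
[i=3,j=4] 17==17 emit → i++,j++
[i=4,j=5] 19<28 → i++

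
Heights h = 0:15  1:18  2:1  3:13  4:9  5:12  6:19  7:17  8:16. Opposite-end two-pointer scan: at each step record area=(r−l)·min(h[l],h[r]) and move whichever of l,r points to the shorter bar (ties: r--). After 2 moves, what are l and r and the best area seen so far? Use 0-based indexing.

l=0 r=8: min(15,16)*8=120 best=120 *, l++
l=1 r=8: min(18,16)*7=112 best=120, r--

l=1, r=7, best area=120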